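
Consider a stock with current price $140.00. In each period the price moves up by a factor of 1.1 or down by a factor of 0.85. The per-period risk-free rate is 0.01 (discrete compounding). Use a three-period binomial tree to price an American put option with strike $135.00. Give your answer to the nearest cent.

Risk-neutral probability p = (1 + 0.01 − 0.85)/(1.1 − 0.85) = 0.1600/0.2500 = 0.6400
Terminal stock prices: S_uuu = 186.3, S_uud = 144, S_udd = 111.3, S_ddd = 85.98
Terminal payoffs (K − S): max(-51.34, 0) = 0, max(-8.99, 0) = 0, max(23.74, 0) = 23.74, max(49.02, 0) = 49.02
Node uu (S = 169.4): continuation = 1/1.01·[0.6400·0.0000 + 0.3600·0.0000] = 0.0000; exercise value = 0.0000 ≤ continuation, so V_uu = 0.0000
Node ud (S = 130.9): continuation = 1/1.01·[0.6400·0.0000 + 0.3600·23.7350] = 8.4600; exercise value = 4.1000 ≤ continuation, so V_ud = 8.4600
Node dd (S = 101.1): continuation = 1/1.01·[0.6400·23.7350 + 0.3600·49.0225] = 32.5134; exercise value = 33.8500 > continuation, so V_dd = 33.8500 (exercise)
Node u (S = 154): continuation = 1/1.01·[0.6400·0.0000 + 0.3600·8.4600] = 3.0154; exercise value = 0.0000 ≤ continuation, so V_u = 3.0154
Node d (S = 119): continuation = 1/1.01·[0.6400·8.4600 + 0.3600·33.8500] = 17.4261; exercise value = 16.0000 ≤ continuation, so V_d = 17.4261
Node 0 (S = 140): continuation = 1/1.01·[0.6400·3.0154 + 0.3600·17.4261] = 8.1221; exercise value = 0.0000 ≤ continuation, so V_0 = 8.1221

$8.12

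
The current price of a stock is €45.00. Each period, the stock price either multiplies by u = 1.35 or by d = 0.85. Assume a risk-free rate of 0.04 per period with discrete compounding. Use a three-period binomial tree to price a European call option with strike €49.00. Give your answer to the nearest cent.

Risk-neutral probability p = (1 + 0.04 − 0.85)/(1.35 − 0.85) = 0.1900/0.5000 = 0.3800
Terminal stock prices: S_uuu = 110.7, S_uud = 69.71, S_udd = 43.89, S_ddd = 27.64
Terminal payoffs (S − K): max(61.72, 0) = 61.72, max(20.71, 0) = 20.71, max(-5.108, 0) = 0, max(-21.36, 0) = 0
Node uu (S = 82.01): V_uu = 1/1.04·[0.3800·61.7169 + 0.6200·20.7106] = 34.8971
Node ud (S = 51.64): V_ud = 1/1.04·[0.3800·20.7106 + 0.6200·0.0000] = 7.5673
Node dd (S = 32.51): V_dd = 1/1.04·[0.3800·0.0000 + 0.6200·0.0000] = 0.0000
Node u (S = 60.75): V_u = 1/1.04·[0.3800·34.8971 + 0.6200·7.5673] = 17.2622
Node d (S = 38.25): V_d = 1/1.04·[0.3800·7.5673 + 0.6200·0.0000] = 2.7650
Node 0 (S = 45): V_0 = 1/1.04·[0.3800·17.2622 + 0.6200·2.7650] = 7.9557

€7.96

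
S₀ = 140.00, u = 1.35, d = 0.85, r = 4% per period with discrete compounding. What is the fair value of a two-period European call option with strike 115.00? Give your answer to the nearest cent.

Risk-neutral probability p = (1 + 0.04 − 0.85)/(1.35 − 0.85) = 0.1900/0.5000 = 0.3800
Terminal stock prices: S_uu = 255.2, S_ud = 160.7, S_dd = 101.1
Terminal payoffs (S − K): max(140.2, 0) = 140.2, max(45.65, 0) = 45.65, max(-13.85, 0) = 0
Node u (S = 189): V_u = 1/1.04·[0.3800·140.1500 + 0.6200·45.6500] = 78.4231
Node d (S = 119): V_d = 1/1.04·[0.3800·45.6500 + 0.6200·0.0000] = 16.6798
Node 0 (S = 140): V_0 = 1/1.04·[0.3800·78.4231 + 0.6200·16.6798] = 38.5983

38.60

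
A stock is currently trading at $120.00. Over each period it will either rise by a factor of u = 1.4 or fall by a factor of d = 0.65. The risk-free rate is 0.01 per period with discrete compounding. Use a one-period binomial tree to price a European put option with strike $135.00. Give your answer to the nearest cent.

Risk-neutral probability p = (1 + 0.01 − 0.65)/(1.4 − 0.65) = 0.3600/0.7500 = 0.4800
Terminal stock prices: S_u = 168, S_d = 78
Terminal payoffs (K − S): max(-33, 0) = 0, max(57, 0) = 57
Node 0 (S = 120): V_0 = 1/1.01·[0.4800·0.0000 + 0.5200·57.0000] = 29.3465

$29.35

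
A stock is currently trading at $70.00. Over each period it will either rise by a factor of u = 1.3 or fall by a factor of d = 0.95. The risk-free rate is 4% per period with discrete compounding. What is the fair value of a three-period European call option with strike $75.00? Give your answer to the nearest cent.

$8.79

Risk-neutral probability p = (1 + 0.04 − 0.95)/(1.3 − 0.95) = 0.0900/0.3500 = 0.2571
Terminal stock prices: S_uuu = 153.8, S_uud = 112.4, S_udd = 82.13, S_ddd = 60.02
Terminal payoffs (S − K): max(78.79, 0) = 78.79, max(37.39, 0) = 37.39, max(7.127, 0) = 7.127, max(-14.98, 0) = 0
Node uu (S = 118.3): V_uu = 1/1.04·[0.2571·78.7900 + 0.7429·37.3850] = 46.1846
Node ud (S = 86.45): V_ud = 1/1.04·[0.2571·37.3850 + 0.7429·7.1275] = 14.3346
Node dd (S = 63.17): V_dd = 1/1.04·[0.2571·7.1275 + 0.7429·0.0000] = 1.7623
Node u (S = 91): V_u = 1/1.04·[0.2571·46.1846 + 0.7429·14.3346] = 21.6583
Node d (S = 66.5): V_d = 1/1.04·[0.2571·14.3346 + 0.7429·1.7623] = 4.8031
Node 0 (S = 70): V_0 = 1/1.04·[0.2571·21.6583 + 0.7429·4.8031] = 8.7858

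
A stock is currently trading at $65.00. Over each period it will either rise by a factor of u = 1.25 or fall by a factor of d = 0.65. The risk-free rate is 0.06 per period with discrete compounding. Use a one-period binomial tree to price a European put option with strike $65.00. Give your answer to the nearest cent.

Risk-neutral probability p = (1 + 0.06 − 0.65)/(1.25 − 0.65) = 0.4100/0.6000 = 0.6833
Terminal stock prices: S_u = 81.25, S_d = 42.25
Terminal payoffs (K − S): max(-16.25, 0) = 0, max(22.75, 0) = 22.75
Node 0 (S = 65): V_0 = 1/1.06·[0.6833·0.0000 + 0.3167·22.7500] = 6.7964

$6.80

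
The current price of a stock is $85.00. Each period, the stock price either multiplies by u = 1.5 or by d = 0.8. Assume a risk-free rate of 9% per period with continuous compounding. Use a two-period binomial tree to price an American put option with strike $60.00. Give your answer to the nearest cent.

$1.57

Risk-neutral probability p = (e^0.09 − 0.8)/(1.5 − 0.8) = 0.2942/0.7000 = 0.4202
Terminal stock prices: S_uu = 191.2, S_ud = 102, S_dd = 54.4
Terminal payoffs (K − S): max(-131.2, 0) = 0, max(-42, 0) = 0, max(5.6, 0) = 5.6
Node u (S = 127.5): continuation = e^(−0.09)·[0.4202·0.0000 + 0.5798·0.0000] = 0.0000; exercise value = 0.0000 ≤ continuation, so V_u = 0.0000
Node d (S = 68): continuation = e^(−0.09)·[0.4202·0.0000 + 0.5798·5.6000] = 2.9672; exercise value = 0.0000 ≤ continuation, so V_d = 2.9672
Node 0 (S = 85): continuation = e^(−0.09)·[0.4202·0.0000 + 0.5798·2.9672] = 1.5722; exercise value = 0.0000 ≤ continuation, so V_0 = 1.5722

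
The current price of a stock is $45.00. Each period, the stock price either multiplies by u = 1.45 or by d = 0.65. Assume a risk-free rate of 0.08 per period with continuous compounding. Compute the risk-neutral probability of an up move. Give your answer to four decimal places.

Risk-neutral probability p = (e^0.08 − 0.65)/(1.45 − 0.65) = 0.4333/0.8000 = 0.5416

p = 0.5416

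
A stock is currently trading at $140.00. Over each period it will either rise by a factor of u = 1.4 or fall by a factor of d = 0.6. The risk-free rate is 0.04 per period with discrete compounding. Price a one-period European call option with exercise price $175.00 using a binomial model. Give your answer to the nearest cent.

Risk-neutral probability p = (1 + 0.04 − 0.6)/(1.4 − 0.6) = 0.4400/0.8000 = 0.5500
Terminal stock prices: S_u = 196, S_d = 84
Terminal payoffs (S − K): max(21, 0) = 21, max(-91, 0) = 0
Node 0 (S = 140): V_0 = 1/1.04·[0.5500·21.0000 + 0.4500·0.0000] = 11.1058

$11.11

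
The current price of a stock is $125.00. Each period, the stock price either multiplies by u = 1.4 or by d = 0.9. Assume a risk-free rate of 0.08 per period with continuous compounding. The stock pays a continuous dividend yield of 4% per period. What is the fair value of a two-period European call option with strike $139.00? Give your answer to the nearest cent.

Per-period risk-free factor R = e^0.08 = 1.0833; dividend-adjusted growth = e^(0.08−0.04) = 1.0408.
Risk-neutral probability p = (1.0408 − 0.9)/(1.4 − 0.9) = 0.1408/0.5000 = 0.2816
Terminal stock prices: S_uu = 245, S_ud = 157.5, S_dd = 101.2
Terminal payoffs (S − K): max(106, 0) = 106, max(18.5, 0) = 18.5, max(-37.75, 0) = 0
Node u (S = 175): V_u = e^(−0.08)·[0.2816·106.0000 + 0.7184·18.5000] = 39.8250
Node d (S = 112.5): V_d = e^(−0.08)·[0.2816·18.5000 + 0.7184·0.0000] = 4.8094
Node 0 (S = 125): V_0 = e^(−0.08)·[0.2816·39.8250 + 0.7184·4.8094] = 13.5426

$13.54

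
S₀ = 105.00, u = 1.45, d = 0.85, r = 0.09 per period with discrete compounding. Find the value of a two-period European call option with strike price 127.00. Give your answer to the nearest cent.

13.60

Risk-neutral probability p = (1 + 0.09 − 0.85)/(1.45 − 0.85) = 0.2400/0.6000 = 0.4000
Terminal stock prices: S_uu = 220.8, S_ud = 129.4, S_dd = 75.86
Terminal payoffs (S − K): max(93.76, 0) = 93.76, max(2.412, 0) = 2.412, max(-51.14, 0) = 0
Node u (S = 152.2): V_u = 1/1.09·[0.4000·93.7625 + 0.6000·2.4125] = 35.7362
Node d (S = 89.25): V_d = 1/1.09·[0.4000·2.4125 + 0.6000·0.0000] = 0.8853
Node 0 (S = 105): V_0 = 1/1.09·[0.4000·35.7362 + 0.6000·0.8853] = 13.6015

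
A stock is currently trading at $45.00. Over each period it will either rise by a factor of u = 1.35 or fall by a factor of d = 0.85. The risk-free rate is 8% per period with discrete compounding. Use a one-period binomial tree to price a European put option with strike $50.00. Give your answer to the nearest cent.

$5.87

Risk-neutral probability p = (1 + 0.08 − 0.85)/(1.35 − 0.85) = 0.2300/0.5000 = 0.4600
Terminal stock prices: S_u = 60.75, S_d = 38.25
Terminal payoffs (K − S): max(-10.75, 0) = 0, max(11.75, 0) = 11.75
Node 0 (S = 45): V_0 = 1/1.08·[0.4600·0.0000 + 0.5400·11.7500] = 5.8750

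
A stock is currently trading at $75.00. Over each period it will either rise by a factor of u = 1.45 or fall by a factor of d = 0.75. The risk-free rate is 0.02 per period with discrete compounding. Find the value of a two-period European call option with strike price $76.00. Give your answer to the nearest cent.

$14.21

Risk-neutral probability p = (1 + 0.02 − 0.75)/(1.45 − 0.75) = 0.2700/0.7000 = 0.3857
Terminal stock prices: S_uu = 157.7, S_ud = 81.56, S_dd = 42.19
Terminal payoffs (S − K): max(81.69, 0) = 81.69, max(5.562, 0) = 5.562, max(-33.81, 0) = 0
Node u (S = 108.8): V_u = 1/1.02·[0.3857·81.6875 + 0.6143·5.5625] = 34.2402
Node d (S = 56.25): V_d = 1/1.02·[0.3857·5.5625 + 0.6143·0.0000] = 2.1035
Node 0 (S = 75): V_0 = 1/1.02·[0.3857·34.2402 + 0.6143·2.1035] = 14.2148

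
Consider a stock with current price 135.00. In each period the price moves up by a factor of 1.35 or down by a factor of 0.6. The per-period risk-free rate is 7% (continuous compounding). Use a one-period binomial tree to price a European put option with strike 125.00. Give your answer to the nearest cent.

15.18

Risk-neutral probability p = (e^0.07 − 0.6)/(1.35 − 0.6) = 0.4725/0.7500 = 0.6300
Terminal stock prices: S_u = 182.2, S_d = 81
Terminal payoffs (K − S): max(-57.25, 0) = 0, max(44, 0) = 44
Node 0 (S = 135): V_0 = e^(−0.07)·[0.6300·0.0000 + 0.3700·44.0000] = 15.1789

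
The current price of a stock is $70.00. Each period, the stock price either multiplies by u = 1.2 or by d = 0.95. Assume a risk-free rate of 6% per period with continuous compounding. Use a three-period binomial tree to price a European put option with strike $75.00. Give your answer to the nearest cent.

Risk-neutral probability p = (e^0.06 − 0.95)/(1.2 − 0.95) = 0.1118/0.2500 = 0.4473
Terminal stock prices: S_uuu = 121, S_uud = 95.76, S_udd = 75.81, S_ddd = 60.02
Terminal payoffs (K − S): max(-45.96, 0) = 0, max(-20.76, 0) = 0, max(-0.81, 0) = 0, max(14.98, 0) = 14.98
Node uu (S = 100.8): V_uu = e^(−0.06)·[0.4473·0.0000 + 0.5527·0.0000] = 0.0000
Node ud (S = 79.8): V_ud = e^(−0.06)·[0.4473·0.0000 + 0.5527·0.0000] = 0.0000
Node dd (S = 63.17): V_dd = e^(−0.06)·[0.4473·0.0000 + 0.5527·14.9838] = 7.7986
Node u (S = 84): V_u = e^(−0.06)·[0.4473·0.0000 + 0.5527·0.0000] = 0.0000
Node d (S = 66.5): V_d = e^(−0.06)·[0.4473·0.0000 + 0.5527·7.7986] = 4.0589
Node 0 (S = 70): V_0 = e^(−0.06)·[0.4473·0.0000 + 0.5527·4.0589] = 2.1126

$2.11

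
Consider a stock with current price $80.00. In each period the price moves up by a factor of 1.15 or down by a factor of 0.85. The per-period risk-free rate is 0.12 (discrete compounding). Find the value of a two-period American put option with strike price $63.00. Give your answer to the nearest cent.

$0.04

Risk-neutral probability p = (1 + 0.12 − 0.85)/(1.15 − 0.85) = 0.2700/0.3000 = 0.9000
Terminal stock prices: S_uu = 105.8, S_ud = 78.2, S_dd = 57.8
Terminal payoffs (K − S): max(-42.8, 0) = 0, max(-15.2, 0) = 0, max(5.2, 0) = 5.2
Node u (S = 92): continuation = 1/1.12·[0.9000·0.0000 + 0.1000·0.0000] = 0.0000; exercise value = 0.0000 ≤ continuation, so V_u = 0.0000
Node d (S = 68): continuation = 1/1.12·[0.9000·0.0000 + 0.1000·5.2000] = 0.4643; exercise value = 0.0000 ≤ continuation, so V_d = 0.4643
Node 0 (S = 80): continuation = 1/1.12·[0.9000·0.0000 + 0.1000·0.4643] = 0.0415; exercise value = 0.0000 ≤ continuation, so V_0 = 0.0415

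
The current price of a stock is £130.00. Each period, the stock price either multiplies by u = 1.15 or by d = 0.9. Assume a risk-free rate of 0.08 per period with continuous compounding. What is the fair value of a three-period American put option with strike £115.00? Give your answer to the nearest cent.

Risk-neutral probability p = (e^0.08 − 0.9)/(1.15 − 0.9) = 0.1833/0.2500 = 0.7331
Terminal stock prices: S_uuu = 197.7, S_uud = 154.7, S_udd = 121.1, S_ddd = 94.77
Terminal payoffs (K − S): max(-82.71, 0) = 0, max(-39.73, 0) = 0, max(-6.095, 0) = 0, max(20.23, 0) = 20.23
Node uu (S = 171.9): continuation = e^(−0.08)·[0.7331·0.0000 + 0.2669·0.0000] = 0.0000; exercise value = 0.0000 ≤ continuation, so V_uu = 0.0000
Node ud (S = 134.6): continuation = e^(−0.08)·[0.7331·0.0000 + 0.2669·0.0000] = 0.0000; exercise value = 0.0000 ≤ continuation, so V_ud = 0.0000
Node dd (S = 105.3): continuation = e^(−0.08)·[0.7331·0.0000 + 0.2669·20.2300] = 4.9834; exercise value = 9.7000 > continuation, so V_dd = 9.7000 (exercise)
Node u (S = 149.5): continuation = e^(−0.08)·[0.7331·0.0000 + 0.2669·0.0000] = 0.0000; exercise value = 0.0000 ≤ continuation, so V_u = 0.0000
Node d (S = 117): continuation = e^(−0.08)·[0.7331·0.0000 + 0.2669·9.7000] = 2.3895; exercise value = 0.0000 ≤ continuation, so V_d = 2.3895
Node 0 (S = 130): continuation = e^(−0.08)·[0.7331·0.0000 + 0.2669·2.3895] = 0.5886; exercise value = 0.0000 ≤ continuation, so V_0 = 0.5886

£0.59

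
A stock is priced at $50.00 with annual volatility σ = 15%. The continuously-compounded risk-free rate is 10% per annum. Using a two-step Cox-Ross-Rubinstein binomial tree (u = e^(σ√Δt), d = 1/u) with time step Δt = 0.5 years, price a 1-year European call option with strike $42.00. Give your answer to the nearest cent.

CRR parameters: u = e^(σ√Δt) = e^(0.15·√0.5) = 1.1119, d = 1/u = 0.8994
Per-period rate: rΔt = 0.1·0.5 = 0.05, so R = e^0.05 = 1.0513
Risk-neutral probability p = (e^0.05 − 0.8994)/(1.1119 − 0.8994) = 0.1519/0.2125 = 0.7148
Terminal stock prices: S_uu = 61.82, S_ud = 50, S_dd = 40.44
Terminal payoffs (S − K): max(19.82, 0) = 19.82, max(8, 0) = 8, max(-1.557, 0) = 0
Node u (S = 55.59): V_u = e^(−0.05)·[0.7148·19.8156 + 0.2852·8.0000] = 15.6431
Node d (S = 44.97): V_d = e^(−0.05)·[0.7148·8.0000 + 0.2852·0.0000] = 5.4391
Node 0 (S = 50): V_0 = e^(−0.05)·[0.7148·15.6431 + 0.2852·5.4391] = 12.1115

$12.11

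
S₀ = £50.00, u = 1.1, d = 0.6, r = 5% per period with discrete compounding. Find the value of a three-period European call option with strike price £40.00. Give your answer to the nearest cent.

£16.72

Risk-neutral probability p = (1 + 0.05 − 0.6)/(1.1 − 0.6) = 0.4500/0.5000 = 0.9000
Terminal stock prices: S_uuu = 66.55, S_uud = 36.3, S_udd = 19.8, S_ddd = 10.8
Terminal payoffs (S − K): max(26.55, 0) = 26.55, max(-3.7, 0) = 0, max(-20.2, 0) = 0, max(-29.2, 0) = 0
Node uu (S = 60.5): V_uu = 1/1.05·[0.9000·26.5500 + 0.1000·0.0000] = 22.7571
Node ud (S = 33): V_ud = 1/1.05·[0.9000·0.0000 + 0.1000·0.0000] = 0.0000
Node dd (S = 18): V_dd = 1/1.05·[0.9000·0.0000 + 0.1000·0.0000] = 0.0000
Node u (S = 55): V_u = 1/1.05·[0.9000·22.7571 + 0.1000·0.0000] = 19.5061
Node d (S = 30): V_d = 1/1.05·[0.9000·0.0000 + 0.1000·0.0000] = 0.0000
Node 0 (S = 50): V_0 = 1/1.05·[0.9000·19.5061 + 0.1000·0.0000] = 16.7195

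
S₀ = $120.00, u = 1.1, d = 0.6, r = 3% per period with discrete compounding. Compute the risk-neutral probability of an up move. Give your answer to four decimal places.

Risk-neutral probability p = (1 + 0.03 − 0.6)/(1.1 − 0.6) = 0.4300/0.5000 = 0.8600

p = 0.8600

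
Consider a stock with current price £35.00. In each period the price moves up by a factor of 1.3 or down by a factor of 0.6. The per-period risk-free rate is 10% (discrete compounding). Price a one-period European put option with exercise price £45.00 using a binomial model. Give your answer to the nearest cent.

£6.23

Risk-neutral probability p = (1 + 0.1 − 0.6)/(1.3 − 0.6) = 0.5000/0.7000 = 0.7143
Terminal stock prices: S_u = 45.5, S_d = 21
Terminal payoffs (K − S): max(-0.5, 0) = 0, max(24, 0) = 24
Node 0 (S = 35): V_0 = 1/1.1·[0.7143·0.0000 + 0.2857·24.0000] = 6.2338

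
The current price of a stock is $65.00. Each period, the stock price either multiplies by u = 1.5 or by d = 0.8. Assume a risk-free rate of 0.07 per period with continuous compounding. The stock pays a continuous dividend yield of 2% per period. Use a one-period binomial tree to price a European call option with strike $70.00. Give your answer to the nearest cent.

Per-period risk-free factor R = e^0.07 = 1.0725; dividend-adjusted growth = e^(0.07−0.02) = 1.0513.
Risk-neutral probability p = (1.0513 − 0.8)/(1.5 − 0.8) = 0.2513/0.7000 = 0.3590
Terminal stock prices: S_u = 97.5, S_d = 52
Terminal payoffs (S − K): max(27.5, 0) = 27.5, max(-18, 0) = 0
Node 0 (S = 65): V_0 = e^(−0.07)·[0.3590·27.5000 + 0.6410·0.0000] = 9.2040

$9.20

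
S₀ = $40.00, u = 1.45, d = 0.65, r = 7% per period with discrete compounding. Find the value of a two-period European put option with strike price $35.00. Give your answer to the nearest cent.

$3.57

Risk-neutral probability p = (1 + 0.07 − 0.65)/(1.45 − 0.65) = 0.4200/0.8000 = 0.5250
Terminal stock prices: S_uu = 84.1, S_ud = 37.7, S_dd = 16.9
Terminal payoffs (K − S): max(-49.1, 0) = 0, max(-2.7, 0) = 0, max(18.1, 0) = 18.1
Node u (S = 58): V_u = 1/1.07·[0.5250·0.0000 + 0.4750·0.0000] = 0.0000
Node d (S = 26): V_d = 1/1.07·[0.5250·0.0000 + 0.4750·18.1000] = 8.0350
Node 0 (S = 40): V_0 = 1/1.07·[0.5250·0.0000 + 0.4750·8.0350] = 3.5670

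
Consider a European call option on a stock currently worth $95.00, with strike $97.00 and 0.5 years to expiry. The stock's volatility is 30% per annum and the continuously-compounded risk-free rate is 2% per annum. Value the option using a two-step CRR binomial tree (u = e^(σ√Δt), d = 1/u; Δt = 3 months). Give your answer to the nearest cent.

$7.10

CRR parameters: u = e^(σ√Δt) = e^(0.3·√0.25) = 1.1618, d = 1/u = 0.8607
Per-period rate: rΔt = 0.02·0.25 = 0.005, so R = e^0.005 = 1.0050
Risk-neutral probability p = (e^0.005 − 0.8607)/(1.1618 − 0.8607) = 0.1443/0.3011 = 0.4792
Terminal stock prices: S_uu = 128.2, S_ud = 95, S_dd = 70.38
Terminal payoffs (S − K): max(31.24, 0) = 31.24, max(-2, 0) = 0, max(-26.62, 0) = 0
Node u (S = 110.4): V_u = e^(−0.005)·[0.4792·31.2366 + 0.5208·0.0000] = 14.8944
Node d (S = 81.77): V_d = e^(−0.005)·[0.4792·0.0000 + 0.5208·0.0000] = 0.0000
Node 0 (S = 95): V_0 = e^(−0.005)·[0.4792·14.8944 + 0.5208·0.0000] = 7.1020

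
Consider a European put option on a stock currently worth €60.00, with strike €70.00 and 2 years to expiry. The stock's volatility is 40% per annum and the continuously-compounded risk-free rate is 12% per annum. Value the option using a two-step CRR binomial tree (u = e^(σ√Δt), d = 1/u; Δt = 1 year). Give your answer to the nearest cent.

€10.54

CRR parameters: u = e^(σ√Δt) = e^(0.4·√1) = 1.4918, d = 1/u = 0.6703
Per-period rate: rΔt = 0.12·1 = 0.12, so R = e^0.12 = 1.1275
Risk-neutral probability p = (e^0.12 − 0.6703)/(1.4918 − 0.6703) = 0.4572/0.8215 = 0.5565
Terminal stock prices: S_uu = 133.5, S_ud = 60, S_dd = 26.96
Terminal payoffs (K − S): max(-63.53, 0) = 0, max(10, 0) = 10, max(43.04, 0) = 43.04
Node u (S = 89.51): V_u = e^(−0.12)·[0.5565·0.0000 + 0.4435·10.0000] = 3.9334
Node d (S = 40.22): V_d = e^(−0.12)·[0.5565·10.0000 + 0.4435·43.0403] = 21.8652
Node 0 (S = 60): V_0 = e^(−0.12)·[0.5565·3.9334 + 0.4435·21.8652] = 10.5419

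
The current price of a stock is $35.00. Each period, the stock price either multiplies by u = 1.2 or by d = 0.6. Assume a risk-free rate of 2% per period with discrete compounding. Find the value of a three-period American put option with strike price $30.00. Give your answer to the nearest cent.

$3.62

Risk-neutral probability p = (1 + 0.02 − 0.6)/(1.2 − 0.6) = 0.4200/0.6000 = 0.7000
Terminal stock prices: S_uuu = 60.48, S_uud = 30.24, S_udd = 15.12, S_ddd = 7.56
Terminal payoffs (K − S): max(-30.48, 0) = 0, max(-0.24, 0) = 0, max(14.88, 0) = 14.88, max(22.44, 0) = 22.44
Node uu (S = 50.4): continuation = 1/1.02·[0.7000·0.0000 + 0.3000·0.0000] = 0.0000; exercise value = 0.0000 ≤ continuation, so V_uu = 0.0000
Node ud (S = 25.2): continuation = 1/1.02·[0.7000·0.0000 + 0.3000·14.8800] = 4.3765; exercise value = 4.8000 > continuation, so V_ud = 4.8000 (exercise)
Node dd (S = 12.6): continuation = 1/1.02·[0.7000·14.8800 + 0.3000·22.4400] = 16.8118; exercise value = 17.4000 > continuation, so V_dd = 17.4000 (exercise)
Node u (S = 42): continuation = 1/1.02·[0.7000·0.0000 + 0.3000·4.8000] = 1.4118; exercise value = 0.0000 ≤ continuation, so V_u = 1.4118
Node d (S = 21): continuation = 1/1.02·[0.7000·4.8000 + 0.3000·17.4000] = 8.4118; exercise value = 9.0000 > continuation, so V_d = 9.0000 (exercise)
Node 0 (S = 35): continuation = 1/1.02·[0.7000·1.4118 + 0.3000·9.0000] = 3.6159; exercise value = 0.0000 ≤ continuation, so V_0 = 3.6159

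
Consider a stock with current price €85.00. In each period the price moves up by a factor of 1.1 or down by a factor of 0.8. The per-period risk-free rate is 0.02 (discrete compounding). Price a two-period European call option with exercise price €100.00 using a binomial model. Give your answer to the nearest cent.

€1.47

Risk-neutral probability p = (1 + 0.02 − 0.8)/(1.1 − 0.8) = 0.2200/0.3000 = 0.7333
Terminal stock prices: S_uu = 102.9, S_ud = 74.8, S_dd = 54.4
Terminal payoffs (S − K): max(2.85, 0) = 2.85, max(-25.2, 0) = 0, max(-45.6, 0) = 0
Node u (S = 93.5): V_u = 1/1.02·[0.7333·2.8500 + 0.2667·0.0000] = 2.0490
Node d (S = 68): V_d = 1/1.02·[0.7333·0.0000 + 0.2667·0.0000] = 0.0000
Node 0 (S = 85): V_0 = 1/1.02·[0.7333·2.0490 + 0.2667·0.0000] = 1.4732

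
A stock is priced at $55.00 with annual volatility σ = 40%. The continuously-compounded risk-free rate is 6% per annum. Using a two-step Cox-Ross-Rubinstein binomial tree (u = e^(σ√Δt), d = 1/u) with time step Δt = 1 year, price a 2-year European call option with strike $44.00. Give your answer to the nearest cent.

$20.66

CRR parameters: u = e^(σ√Δt) = e^(0.4·√1) = 1.4918, d = 1/u = 0.6703
Per-period rate: rΔt = 0.06·1 = 0.06, so R = e^0.06 = 1.0618
Risk-neutral probability p = (e^0.06 − 0.6703)/(1.4918 − 0.6703) = 0.3915/0.8215 = 0.4766
Terminal stock prices: S_uu = 122.4, S_ud = 55, S_dd = 24.71
Terminal payoffs (S − K): max(78.4, 0) = 78.4, max(11, 0) = 11, max(-19.29, 0) = 0
Node u (S = 82.05): V_u = e^(−0.06)·[0.4766·78.4048 + 0.5234·11.0000] = 40.6127
Node d (S = 36.87): V_d = e^(−0.06)·[0.4766·11.0000 + 0.5234·0.0000] = 4.9371
Node 0 (S = 55): V_0 = e^(−0.06)·[0.4766·40.6127 + 0.5234·4.9371] = 20.6619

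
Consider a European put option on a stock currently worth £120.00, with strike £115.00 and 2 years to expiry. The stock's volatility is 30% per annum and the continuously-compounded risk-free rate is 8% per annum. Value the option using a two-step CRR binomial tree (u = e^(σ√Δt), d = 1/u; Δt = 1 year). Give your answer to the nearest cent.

£8.02

CRR parameters: u = e^(σ√Δt) = e^(0.3·√1) = 1.3499, d = 1/u = 0.7408
Per-period rate: rΔt = 0.08·1 = 0.08, so R = e^0.08 = 1.0833
Risk-neutral probability p = (e^0.08 − 0.7408)/(1.3499 − 0.7408) = 0.3425/0.6090 = 0.5623
Terminal stock prices: S_uu = 218.7, S_ud = 120, S_dd = 65.86
Terminal payoffs (K − S): max(-103.7, 0) = 0, max(-5, 0) = 0, max(49.14, 0) = 49.14
Node u (S = 162): V_u = e^(−0.08)·[0.5623·0.0000 + 0.4377·0.0000] = 0.0000
Node d (S = 88.9): V_d = e^(−0.08)·[0.5623·0.0000 + 0.4377·49.1426] = 19.8556
Node 0 (S = 120): V_0 = e^(−0.08)·[0.5623·0.0000 + 0.4377·19.8556] = 8.0224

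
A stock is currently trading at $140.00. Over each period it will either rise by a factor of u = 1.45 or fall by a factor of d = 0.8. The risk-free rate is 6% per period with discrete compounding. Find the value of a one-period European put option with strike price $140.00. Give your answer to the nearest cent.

Risk-neutral probability p = (1 + 0.06 − 0.8)/(1.45 − 0.8) = 0.2600/0.6500 = 0.4000
Terminal stock prices: S_u = 203, S_d = 112
Terminal payoffs (K − S): max(-63, 0) = 0, max(28, 0) = 28
Node 0 (S = 140): V_0 = 1/1.06·[0.4000·0.0000 + 0.6000·28.0000] = 15.8491

$15.85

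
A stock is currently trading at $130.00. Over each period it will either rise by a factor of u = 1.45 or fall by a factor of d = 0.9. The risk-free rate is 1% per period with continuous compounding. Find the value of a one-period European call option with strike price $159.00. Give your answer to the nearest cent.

Risk-neutral probability p = (e^0.01 − 0.9)/(1.45 − 0.9) = 0.1101/0.5500 = 0.2001
Terminal stock prices: S_u = 188.5, S_d = 117
Terminal payoffs (S − K): max(29.5, 0) = 29.5, max(-42, 0) = 0
Node 0 (S = 130): V_0 = e^(−0.01)·[0.2001·29.5000 + 0.7999·0.0000] = 5.8440

$5.84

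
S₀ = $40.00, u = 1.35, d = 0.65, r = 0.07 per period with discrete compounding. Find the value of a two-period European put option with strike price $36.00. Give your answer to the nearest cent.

Risk-neutral probability p = (1 + 0.07 − 0.65)/(1.35 − 0.65) = 0.4200/0.7000 = 0.6000
Terminal stock prices: S_uu = 72.9, S_ud = 35.1, S_dd = 16.9
Terminal payoffs (K − S): max(-36.9, 0) = 0, max(0.9, 0) = 0.9, max(19.1, 0) = 19.1
Node u (S = 54): V_u = 1/1.07·[0.6000·0.0000 + 0.4000·0.9000] = 0.3364
Node d (S = 26): V_d = 1/1.07·[0.6000·0.9000 + 0.4000·19.1000] = 7.6449
Node 0 (S = 40): V_0 = 1/1.07·[0.6000·0.3364 + 0.4000·7.6449] = 3.0466

$3.05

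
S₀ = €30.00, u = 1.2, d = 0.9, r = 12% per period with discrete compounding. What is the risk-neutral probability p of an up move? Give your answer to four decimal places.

Risk-neutral probability p = (1 + 0.12 − 0.9)/(1.2 − 0.9) = 0.2200/0.3000 = 0.7333

p = 0.7333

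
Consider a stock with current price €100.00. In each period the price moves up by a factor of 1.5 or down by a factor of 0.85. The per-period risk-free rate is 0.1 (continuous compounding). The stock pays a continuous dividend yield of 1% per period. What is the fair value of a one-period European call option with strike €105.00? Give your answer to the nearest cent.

Per-period risk-free factor R = e^0.1 = 1.1052; dividend-adjusted growth = e^(0.1−0.01) = 1.0942.
Risk-neutral probability p = (1.0942 − 0.85)/(1.5 − 0.85) = 0.2442/0.6500 = 0.3757
Terminal stock prices: S_u = 150, S_d = 85
Terminal payoffs (S − K): max(45, 0) = 45, max(-20, 0) = 0
Node 0 (S = 100): V_0 = e^(−0.1)·[0.3757·45.0000 + 0.6243·0.0000] = 15.2957

€15.30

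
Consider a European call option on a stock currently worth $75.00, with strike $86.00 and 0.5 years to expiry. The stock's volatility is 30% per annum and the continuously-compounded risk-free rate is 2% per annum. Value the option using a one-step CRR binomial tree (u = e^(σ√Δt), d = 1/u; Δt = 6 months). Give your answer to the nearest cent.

CRR parameters: u = e^(σ√Δt) = e^(0.3·√0.5) = 1.2363, d = 1/u = 0.8089
Per-period rate: rΔt = 0.02·0.5 = 0.01, so R = e^0.01 = 1.0101
Risk-neutral probability p = (e^0.01 − 0.8089)/(1.2363 − 0.8089) = 0.2012/0.4275 = 0.4707
Terminal stock prices: S_u = 92.72, S_d = 60.66
Terminal payoffs (S − K): max(6.723, 0) = 6.723, max(-25.34, 0) = 0
Node 0 (S = 75): V_0 = e^(−0.01)·[0.4707·6.7233 + 0.5293·0.0000] = 3.1330

$3.13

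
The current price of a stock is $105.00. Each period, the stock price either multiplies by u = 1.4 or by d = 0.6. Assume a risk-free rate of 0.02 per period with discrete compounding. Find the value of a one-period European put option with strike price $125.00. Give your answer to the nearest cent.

$28.87

Risk-neutral probability p = (1 + 0.02 − 0.6)/(1.4 − 0.6) = 0.4200/0.8000 = 0.5250
Terminal stock prices: S_u = 147, S_d = 63
Terminal payoffs (K − S): max(-22, 0) = 0, max(62, 0) = 62
Node 0 (S = 105): V_0 = 1/1.02·[0.5250·0.0000 + 0.4750·62.0000] = 28.8725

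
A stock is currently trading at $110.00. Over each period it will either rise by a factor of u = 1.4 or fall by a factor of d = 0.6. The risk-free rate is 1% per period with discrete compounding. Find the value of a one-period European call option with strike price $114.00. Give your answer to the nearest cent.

$20.30

Risk-neutral probability p = (1 + 0.01 − 0.6)/(1.4 − 0.6) = 0.4100/0.8000 = 0.5125
Terminal stock prices: S_u = 154, S_d = 66
Terminal payoffs (S − K): max(40, 0) = 40, max(-48, 0) = 0
Node 0 (S = 110): V_0 = 1/1.01·[0.5125·40.0000 + 0.4875·0.0000] = 20.2970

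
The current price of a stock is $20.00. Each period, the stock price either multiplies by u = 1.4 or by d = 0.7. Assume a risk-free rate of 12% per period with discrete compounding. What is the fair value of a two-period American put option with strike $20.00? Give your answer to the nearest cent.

Risk-neutral probability p = (1 + 0.12 − 0.7)/(1.4 − 0.7) = 0.4200/0.7000 = 0.6000
Terminal stock prices: S_uu = 39.2, S_ud = 19.6, S_dd = 9.8
Terminal payoffs (K − S): max(-19.2, 0) = 0, max(0.4, 0) = 0.4, max(10.2, 0) = 10.2
Node u (S = 28): continuation = 1/1.12·[0.6000·0.0000 + 0.4000·0.4000] = 0.1429; exercise value = 0.0000 ≤ continuation, so V_u = 0.1429
Node d (S = 14): continuation = 1/1.12·[0.6000·0.4000 + 0.4000·10.2000] = 3.8571; exercise value = 6.0000 > continuation, so V_d = 6.0000 (exercise)
Node 0 (S = 20): continuation = 1/1.12·[0.6000·0.1429 + 0.4000·6.0000] = 2.2194; exercise value = 0.0000 ≤ continuation, so V_0 = 2.2194

$2.22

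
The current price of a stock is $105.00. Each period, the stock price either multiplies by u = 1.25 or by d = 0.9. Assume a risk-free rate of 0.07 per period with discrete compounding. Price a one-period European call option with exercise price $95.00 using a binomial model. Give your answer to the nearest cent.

$16.46

Risk-neutral probability p = (1 + 0.07 − 0.9)/(1.25 − 0.9) = 0.1700/0.3500 = 0.4857
Terminal stock prices: S_u = 131.2, S_d = 94.5
Terminal payoffs (S − K): max(36.25, 0) = 36.25, max(-0.5, 0) = 0
Node 0 (S = 105): V_0 = 1/1.07·[0.4857·36.2500 + 0.5143·0.0000] = 16.4553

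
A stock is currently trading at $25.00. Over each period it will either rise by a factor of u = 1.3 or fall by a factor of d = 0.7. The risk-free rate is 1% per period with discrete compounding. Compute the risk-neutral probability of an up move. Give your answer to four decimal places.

p = 0.5167

Risk-neutral probability p = (1 + 0.01 − 0.7)/(1.3 − 0.7) = 0.3100/0.6000 = 0.5167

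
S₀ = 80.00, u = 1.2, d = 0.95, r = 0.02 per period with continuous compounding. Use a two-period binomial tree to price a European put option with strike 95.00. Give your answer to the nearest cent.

12.81

Risk-neutral probability p = (e^0.02 − 0.95)/(1.2 − 0.95) = 0.0702/0.2500 = 0.2808
Terminal stock prices: S_uu = 115.2, S_ud = 91.2, S_dd = 72.2
Terminal payoffs (K − S): max(-20.2, 0) = 0, max(3.8, 0) = 3.8, max(22.8, 0) = 22.8
Node u (S = 96): V_u = e^(−0.02)·[0.2808·0.0000 + 0.7192·3.8000] = 2.6788
Node d (S = 76): V_d = e^(−0.02)·[0.2808·3.8000 + 0.7192·22.8000] = 17.1189
Node 0 (S = 80): V_0 = e^(−0.02)·[0.2808·2.6788 + 0.7192·17.1189] = 12.8053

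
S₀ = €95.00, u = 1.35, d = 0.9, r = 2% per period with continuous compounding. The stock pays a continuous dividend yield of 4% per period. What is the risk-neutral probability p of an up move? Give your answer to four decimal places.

p = 0.1782

Per-period risk-free factor R = e^0.02 = 1.0202; dividend-adjusted growth = e^(0.02−0.04) = 0.9802.
Risk-neutral probability p = (0.9802 − 0.9)/(1.35 − 0.9) = 0.0802/0.4500 = 0.1782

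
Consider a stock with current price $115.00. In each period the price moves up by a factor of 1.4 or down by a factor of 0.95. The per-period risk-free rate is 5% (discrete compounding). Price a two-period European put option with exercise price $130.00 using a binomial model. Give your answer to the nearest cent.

Risk-neutral probability p = (1 + 0.05 − 0.95)/(1.4 − 0.95) = 0.1000/0.4500 = 0.2222
Terminal stock prices: S_uu = 225.4, S_ud = 152.9, S_dd = 103.8
Terminal payoffs (K − S): max(-95.4, 0) = 0, max(-22.95, 0) = 0, max(26.21, 0) = 26.21
Node u (S = 161): V_u = 1/1.05·[0.2222·0.0000 + 0.7778·0.0000] = 0.0000
Node d (S = 109.2): V_d = 1/1.05·[0.2222·0.0000 + 0.7778·26.2125] = 19.4167
Node 0 (S = 115): V_0 = 1/1.05·[0.2222·0.0000 + 0.7778·19.4167] = 14.3827

$14.38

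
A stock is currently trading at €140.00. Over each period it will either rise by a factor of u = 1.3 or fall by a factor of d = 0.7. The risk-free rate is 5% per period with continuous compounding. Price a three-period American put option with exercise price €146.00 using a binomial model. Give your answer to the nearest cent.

€23.85

Risk-neutral probability p = (e^0.05 − 0.7)/(1.3 − 0.7) = 0.3513/0.6000 = 0.5855
Terminal stock prices: S_uuu = 307.6, S_uud = 165.6, S_udd = 89.18, S_ddd = 48.02
Terminal payoffs (K − S): max(-161.6, 0) = 0, max(-19.62, 0) = 0, max(56.82, 0) = 56.82, max(97.98, 0) = 97.98
Node uu (S = 236.6): continuation = e^(−0.05)·[0.5855·0.0000 + 0.4145·0.0000] = 0.0000; exercise value = 0.0000 ≤ continuation, so V_uu = 0.0000
Node ud (S = 127.4): continuation = e^(−0.05)·[0.5855·0.0000 + 0.4145·56.8200] = 22.4059; exercise value = 18.6000 ≤ continuation, so V_ud = 22.4059
Node dd (S = 68.6): continuation = e^(−0.05)·[0.5855·56.8200 + 0.4145·97.9800] = 70.2795; exercise value = 77.4000 > continuation, so V_dd = 77.4000 (exercise)
Node u (S = 182): continuation = e^(−0.05)·[0.5855·0.0000 + 0.4145·22.4059] = 8.8353; exercise value = 0.0000 ≤ continuation, so V_u = 8.8353
Node d (S = 98): continuation = e^(−0.05)·[0.5855·22.4059 + 0.4145·77.4000] = 42.9990; exercise value = 48.0000 > continuation, so V_d = 48.0000 (exercise)
Node 0 (S = 140): continuation = e^(−0.05)·[0.5855·8.8353 + 0.4145·48.0000] = 23.8482; exercise value = 6.0000 ≤ continuation, so V_0 = 23.8482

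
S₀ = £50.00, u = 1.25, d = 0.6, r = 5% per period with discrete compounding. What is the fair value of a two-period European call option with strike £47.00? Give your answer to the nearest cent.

Risk-neutral probability p = (1 + 0.05 − 0.6)/(1.25 − 0.6) = 0.4500/0.6500 = 0.6923
Terminal stock prices: S_uu = 78.12, S_ud = 37.5, S_dd = 18
Terminal payoffs (S − K): max(31.12, 0) = 31.12, max(-9.5, 0) = 0, max(-29, 0) = 0
Node u (S = 62.5): V_u = 1/1.05·[0.6923·31.1250 + 0.3077·0.0000] = 20.5220
Node d (S = 30): V_d = 1/1.05·[0.6923·0.0000 + 0.3077·0.0000] = 0.0000
Node 0 (S = 50): V_0 = 1/1.05·[0.6923·20.5220 + 0.3077·0.0000] = 13.5310

£13.53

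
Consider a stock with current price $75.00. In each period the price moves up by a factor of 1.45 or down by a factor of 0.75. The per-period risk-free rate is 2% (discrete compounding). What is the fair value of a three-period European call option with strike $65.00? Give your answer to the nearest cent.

Risk-neutral probability p = (1 + 0.02 − 0.75)/(1.45 − 0.75) = 0.2700/0.7000 = 0.3857
Terminal stock prices: S_uuu = 228.6, S_uud = 118.3, S_udd = 61.17, S_ddd = 31.64
Terminal payoffs (S − K): max(163.6, 0) = 163.6, max(53.27, 0) = 53.27, max(-3.828, 0) = 0, max(-33.36, 0) = 0
Node uu (S = 157.7): V_uu = 1/1.02·[0.3857·163.6469 + 0.6143·53.2656] = 93.9620
Node ud (S = 81.56): V_ud = 1/1.02·[0.3857·53.2656 + 0.6143·0.0000] = 20.1425
Node dd (S = 42.19): V_dd = 1/1.02·[0.3857·0.0000 + 0.6143·0.0000] = 0.0000
Node u (S = 108.8): V_u = 1/1.02·[0.3857·93.9620 + 0.6143·20.1425] = 47.6625
Node d (S = 56.25): V_d = 1/1.02·[0.3857·20.1425 + 0.6143·0.0000] = 7.6169
Node 0 (S = 75): V_0 = 1/1.02·[0.3857·47.6625 + 0.6143·7.6169] = 22.6108

$22.61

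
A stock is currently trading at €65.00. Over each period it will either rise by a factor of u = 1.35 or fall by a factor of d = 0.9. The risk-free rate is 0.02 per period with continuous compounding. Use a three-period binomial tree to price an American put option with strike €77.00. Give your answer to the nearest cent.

€14.17

Risk-neutral probability p = (e^0.02 − 0.9)/(1.35 − 0.9) = 0.1202/0.4500 = 0.2671
Terminal stock prices: S_uuu = 159.9, S_uud = 106.6, S_udd = 71.08, S_ddd = 47.39
Terminal payoffs (K − S): max(-82.92, 0) = 0, max(-29.62, 0) = 0, max(5.922, 0) = 5.922, max(29.61, 0) = 29.61
Node uu (S = 118.5): continuation = e^(−0.02)·[0.2671·0.0000 + 0.7329·0.0000] = 0.0000; exercise value = 0.0000 ≤ continuation, so V_uu = 0.0000
Node ud (S = 78.98): continuation = e^(−0.02)·[0.2671·0.0000 + 0.7329·5.9225] = 4.2546; exercise value = 0.0000 ≤ continuation, so V_ud = 4.2546
Node dd (S = 52.65): continuation = e^(−0.02)·[0.2671·5.9225 + 0.7329·29.6150] = 22.8253; exercise value = 24.3500 > continuation, so V_dd = 24.3500 (exercise)
Node u (S = 87.75): continuation = e^(−0.02)·[0.2671·0.0000 + 0.7329·4.2546] = 3.0564; exercise value = 0.0000 ≤ continuation, so V_u = 3.0564
Node d (S = 58.5): continuation = e^(−0.02)·[0.2671·4.2546 + 0.7329·24.3500] = 18.6064; exercise value = 18.5000 ≤ continuation, so V_d = 18.6064
Node 0 (S = 65): continuation = e^(−0.02)·[0.2671·3.0564 + 0.7329·18.6064] = 14.1666; exercise value = 12.0000 ≤ continuation, so V_0 = 14.1666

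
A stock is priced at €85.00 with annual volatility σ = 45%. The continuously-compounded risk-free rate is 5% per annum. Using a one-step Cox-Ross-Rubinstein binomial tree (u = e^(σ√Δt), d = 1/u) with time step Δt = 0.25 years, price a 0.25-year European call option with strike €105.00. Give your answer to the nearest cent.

€0.67

CRR parameters: u = e^(σ√Δt) = e^(0.45·√0.25) = 1.2523, d = 1/u = 0.7985
Per-period rate: rΔt = 0.05·0.25 = 0.0125, so R = e^0.0125 = 1.0126
Risk-neutral probability p = (e^0.0125 − 0.7985)/(1.2523 − 0.7985) = 0.2141/0.4538 = 0.4717
Terminal stock prices: S_u = 106.4, S_d = 67.87
Terminal payoffs (S − K): max(1.447, 0) = 1.447, max(-37.13, 0) = 0
Node 0 (S = 85): V_0 = e^(−0.0125)·[0.4717·1.4474 + 0.5283·0.0000] = 0.6743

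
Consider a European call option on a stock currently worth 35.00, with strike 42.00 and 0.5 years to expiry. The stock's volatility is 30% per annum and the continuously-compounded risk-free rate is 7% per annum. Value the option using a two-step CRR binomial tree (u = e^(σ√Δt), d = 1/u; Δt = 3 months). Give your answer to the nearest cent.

CRR parameters: u = e^(σ√Δt) = e^(0.3·√0.25) = 1.1618, d = 1/u = 0.8607
Per-period rate: rΔt = 0.07·0.25 = 0.0175, so R = e^0.0175 = 1.0177
Risk-neutral probability p = (e^0.0175 − 0.8607)/(1.1618 − 0.8607) = 0.1569/0.3011 = 0.5212
Terminal stock prices: S_uu = 47.25, S_ud = 35, S_dd = 25.93
Terminal payoffs (S − K): max(5.245, 0) = 5.245, max(-7, 0) = 0, max(-16.07, 0) = 0
Node u (S = 40.66): V_u = e^(−0.0175)·[0.5212·5.2451 + 0.4788·0.0000] = 2.6863
Node d (S = 30.12): V_d = e^(−0.0175)·[0.5212·0.0000 + 0.4788·0.0000] = 0.0000
Node 0 (S = 35): V_0 = e^(−0.0175)·[0.5212·2.6863 + 0.4788·0.0000] = 1.3758

1.38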